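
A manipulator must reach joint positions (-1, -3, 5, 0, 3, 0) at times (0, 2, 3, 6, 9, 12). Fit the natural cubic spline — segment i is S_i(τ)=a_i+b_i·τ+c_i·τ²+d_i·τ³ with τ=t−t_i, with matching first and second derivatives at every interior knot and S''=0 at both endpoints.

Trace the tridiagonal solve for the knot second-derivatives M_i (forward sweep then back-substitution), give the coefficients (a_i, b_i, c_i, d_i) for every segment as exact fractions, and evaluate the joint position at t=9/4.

Δ: Δ0=-1, Δ1=8, Δ2=-5/3, Δ3=1, Δ4=-1
row 1: diag=6, rhs=54; c'=1/6, d'=9
row 2: denom=8−1·1/6=47/6; d'=(-58−1·9)/(47/6)=-402/47
row 3: denom=12−3·18/47=510/47; d'=(16−3·-402/47)/(510/47)=979/255
row 4: denom=12−3·47/170=1899/170; d'=(-12−3·979/255)/(1899/170)=-3998/1899
back: M4=-3998/1899
back: M3=979/255−47/170·-3998/1899=8396/1899
back: M2=-402/47−18/47·8396/1899=-2162/211
back: M1=9−1/6·-2162/211=6778/633
M: M0=0, M1=6778/633, M2=-2162/211, M3=8396/1899, M4=-3998/1899, M5=0
seg 0: a=-1, c=M0/2=0, d=(M1−M0)/(6·2)=3389/3798, b=Δ0−h0·(2M0+M1)/6=-8677/1899
seg 1: a=-3, c=M1/2=3389/633, d=(M2−M1)/(6·1)=-6632/1899, b=Δ1−h1·(2M1+M2)/6=11657/1899
seg 2: a=5, c=M2/2=-1081/211, d=(M3−M2)/(6·3)=13927/17091, b=Δ2−h2·(2M2+M3)/6=12095/1899
seg 3: a=0, c=M3/2=4198/1899, d=(M4−M3)/(6·3)=-6197/17091, b=Δ3−h3·(2M3+M4)/6=-4498/1899
seg 4: a=3, c=M4/2=-1999/1899, d=(M5−M4)/(6·3)=1999/17091, b=Δ4−h4·(2M4+M5)/6=2099/1899
t_q=9/4 → seg 1, τ=1/4; S=-3+11657/1899·τ+3389/633·τ²+-6632/1899·τ³=-12005/10128

  seg 0: a=-1 b=-8677/1899 c=0 d=3389/3798
  seg 1: a=-3 b=11657/1899 c=3389/633 d=-6632/1899
  seg 2: a=5 b=12095/1899 c=-1081/211 d=13927/17091
  seg 3: a=0 b=-4498/1899 c=4198/1899 d=-6197/17091
  seg 4: a=3 b=2099/1899 c=-1999/1899 d=1999/17091
S(9/4) = -12005/10128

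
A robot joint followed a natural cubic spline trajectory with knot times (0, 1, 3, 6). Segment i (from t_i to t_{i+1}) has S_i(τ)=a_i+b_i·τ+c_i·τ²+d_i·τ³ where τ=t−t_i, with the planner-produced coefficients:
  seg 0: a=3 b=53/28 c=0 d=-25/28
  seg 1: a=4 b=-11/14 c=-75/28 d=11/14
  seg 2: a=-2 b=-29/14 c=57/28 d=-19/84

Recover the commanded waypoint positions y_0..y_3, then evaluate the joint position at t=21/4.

y_0 = S_0(0) = a_0 = 3
y_1 = S_1(0) = a_1 = 4
y_2 = S_2(0) = a_2 = -2
y_3 = S_2(3) = 4
t_q=21/4 is in segment 2 (τ=9/4); S_2(τ)=1915/1792

y_0=3 y_1=4 y_2=-2 y_3=4
S(21/4) = 1915/1792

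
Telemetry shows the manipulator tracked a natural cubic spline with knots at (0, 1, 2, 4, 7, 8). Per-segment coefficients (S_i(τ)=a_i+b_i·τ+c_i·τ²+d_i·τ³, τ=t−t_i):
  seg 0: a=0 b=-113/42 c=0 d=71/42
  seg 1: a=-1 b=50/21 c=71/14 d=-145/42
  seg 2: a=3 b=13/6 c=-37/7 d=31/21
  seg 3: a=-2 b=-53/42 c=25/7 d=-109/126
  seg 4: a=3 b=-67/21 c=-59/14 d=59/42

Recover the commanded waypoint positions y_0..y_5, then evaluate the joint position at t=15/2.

y_0=0 y_1=-1 y_2=3 y_3=-2 y_4=3 y_5=-3
S(15/2) = 59/112

y_0 = S_0(0) = a_0 = 0
y_1 = S_1(0) = a_1 = -1
y_2 = S_2(0) = a_2 = 3
y_3 = S_3(0) = a_3 = -2
y_4 = S_4(0) = a_4 = 3
y_5 = S_4(1) = -3
t_q=15/2 is in segment 4 (τ=1/2); S_4(τ)=59/112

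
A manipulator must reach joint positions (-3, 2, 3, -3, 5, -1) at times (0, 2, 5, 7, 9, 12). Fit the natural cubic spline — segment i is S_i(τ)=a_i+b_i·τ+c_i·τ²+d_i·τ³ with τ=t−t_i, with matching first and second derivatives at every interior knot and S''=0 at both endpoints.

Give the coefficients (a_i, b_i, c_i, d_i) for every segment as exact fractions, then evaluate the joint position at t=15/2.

Δ: Δ0=5/2, Δ1=1/3, Δ2=-3, Δ3=4, Δ4=-2
row 1: diag=10, rhs=-13; c'=3/10, d'=-13/10
row 2: denom=10−3·3/10=91/10; d'=(-20−3·-13/10)/(91/10)=-23/13
row 3: denom=8−2·20/91=688/91; d'=(42−2·-23/13)/(688/91)=259/43
row 4: denom=10−2·91/344=1629/172; d'=(-36−2·259/43)/(1629/172)=-8264/1629
back: M4=-8264/1629
back: M3=259/43−91/344·-8264/1629=11998/1629
back: M2=-23/13−20/91·11998/1629=-5519/1629
back: M1=-13/10−3/10·-5519/1629=-154/543
M: M0=0, M1=-154/543, M2=-5519/1629, M3=11998/1629, M4=-8264/1629, M5=0
seg 0: a=-3, c=M0/2=0, d=(M1−M0)/(6·2)=-77/3258, b=Δ0−h0·(2M0+M1)/6=8453/3258
seg 1: a=2, c=M1/2=-77/543, d=(M2−M1)/(6·3)=-5057/29322, b=Δ1−h1·(2M1+M2)/6=7529/3258
seg 2: a=3, c=M2/2=-5519/3258, d=(M3−M2)/(6·2)=5839/6516, b=Δ2−h2·(2M2+M3)/6=-5207/1629
seg 3: a=-3, c=M3/2=5999/1629, d=(M4−M3)/(6·2)=-3377/3258, b=Δ3−h3·(2M3+M4)/6=424/543
seg 4: a=5, c=M4/2=-4132/1629, d=(M5−M4)/(6·3)=4132/14661, b=Δ4−h4·(2M4+M5)/6=5006/1629
t_q=15/2 → seg 3, τ=1/2; S=-3+424/543·τ+5999/1629·τ²+-3377/3258·τ³=-15799/8688

  seg 0: a=-3 b=8453/3258 c=0 d=-77/3258
  seg 1: a=2 b=7529/3258 c=-77/543 d=-5057/29322
  seg 2: a=3 b=-5207/1629 c=-5519/3258 d=5839/6516
  seg 3: a=-3 b=424/543 c=5999/1629 d=-3377/3258
  seg 4: a=5 b=5006/1629 c=-4132/1629 d=4132/14661
S(15/2) = -15799/8688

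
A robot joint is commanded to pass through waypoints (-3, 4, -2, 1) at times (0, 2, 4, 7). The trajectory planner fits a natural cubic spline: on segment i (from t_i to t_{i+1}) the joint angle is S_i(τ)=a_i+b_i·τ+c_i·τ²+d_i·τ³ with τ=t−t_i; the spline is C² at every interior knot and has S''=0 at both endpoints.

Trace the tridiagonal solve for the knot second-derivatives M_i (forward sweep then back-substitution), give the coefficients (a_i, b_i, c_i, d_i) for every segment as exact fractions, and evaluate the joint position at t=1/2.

  seg 0: a=-3 b=103/19 c=0 d=-73/152
  seg 1: a=4 b=-13/38 c=-219/76 d=59/76
  seg 2: a=-2 b=-97/38 c=135/76 d=-15/76
S(1/2) = -425/1216

Δ: Δ0=7/2, Δ1=-3, Δ2=1
row 1: diag=8, rhs=-39; c'=1/4, d'=-39/8
row 2: denom=10−2·1/4=19/2; d'=(24−2·-39/8)/(19/2)=135/38
back: M2=135/38
back: M1=-39/8−1/4·135/38=-219/38
M: M0=0, M1=-219/38, M2=135/38, M3=0
seg 0: a=-3, c=M0/2=0, d=(M1−M0)/(6·2)=-73/152, b=Δ0−h0·(2M0+M1)/6=103/19
seg 1: a=4, c=M1/2=-219/76, d=(M2−M1)/(6·2)=59/76, b=Δ1−h1·(2M1+M2)/6=-13/38
seg 2: a=-2, c=M2/2=135/76, d=(M3−M2)/(6·3)=-15/76, b=Δ2−h2·(2M2+M3)/6=-97/38
t_q=1/2 → seg 0, τ=1/2; S=-3+103/19·τ+0·τ²+-73/152·τ³=-425/1216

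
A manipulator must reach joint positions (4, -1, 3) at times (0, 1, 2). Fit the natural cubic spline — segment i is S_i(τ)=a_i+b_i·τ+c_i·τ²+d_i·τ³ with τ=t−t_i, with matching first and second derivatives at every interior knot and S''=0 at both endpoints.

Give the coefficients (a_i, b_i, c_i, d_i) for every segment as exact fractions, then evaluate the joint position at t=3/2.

Δ: Δ0=-5, Δ1=4
row 1: diag=4, rhs=54; c'=1/4, d'=27/2
back: M1=27/2
M: M0=0, M1=27/2, M2=0
seg 0: a=4, c=M0/2=0, d=(M1−M0)/(6·1)=9/4, b=Δ0−h0·(2M0+M1)/6=-29/4
seg 1: a=-1, c=M1/2=27/4, d=(M2−M1)/(6·1)=-9/4, b=Δ1−h1·(2M1+M2)/6=-1/2
t_q=3/2 → seg 1, τ=1/2; S=-1+-1/2·τ+27/4·τ²+-9/4·τ³=5/32

  seg 0: a=4 b=-29/4 c=0 d=9/4
  seg 1: a=-1 b=-1/2 c=27/4 d=-9/4
S(3/2) = 5/32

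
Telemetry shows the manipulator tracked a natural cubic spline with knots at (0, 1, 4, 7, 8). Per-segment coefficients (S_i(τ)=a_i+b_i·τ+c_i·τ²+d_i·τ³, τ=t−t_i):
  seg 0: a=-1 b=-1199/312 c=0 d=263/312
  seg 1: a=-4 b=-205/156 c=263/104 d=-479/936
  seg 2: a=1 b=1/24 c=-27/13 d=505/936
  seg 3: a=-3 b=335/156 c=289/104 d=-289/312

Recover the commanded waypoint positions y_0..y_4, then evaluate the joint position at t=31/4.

y_0=-1 y_1=-4 y_2=1 y_3=-3 y_4=1
S(31/4) = -1445/6656

y_0 = S_0(0) = a_0 = -1
y_1 = S_1(0) = a_1 = -4
y_2 = S_2(0) = a_2 = 1
y_3 = S_3(0) = a_3 = -3
y_4 = S_3(1) = 1
t_q=31/4 is in segment 3 (τ=3/4); S_3(τ)=-1445/6656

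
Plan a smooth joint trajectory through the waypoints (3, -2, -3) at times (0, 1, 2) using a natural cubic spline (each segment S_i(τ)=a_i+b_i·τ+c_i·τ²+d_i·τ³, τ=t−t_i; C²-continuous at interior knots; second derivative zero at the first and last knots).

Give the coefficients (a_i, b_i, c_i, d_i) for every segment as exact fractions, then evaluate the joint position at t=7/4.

Δ: Δ0=-5, Δ1=-1
row 1: diag=4, rhs=24; c'=1/4, d'=6
back: M1=6
M: M0=0, M1=6, M2=0
seg 0: a=3, c=M0/2=0, d=(M1−M0)/(6·1)=1, b=Δ0−h0·(2M0+M1)/6=-6
seg 1: a=-2, c=M1/2=3, d=(M2−M1)/(6·1)=-1, b=Δ1−h1·(2M1+M2)/6=-3
t_q=7/4 → seg 1, τ=3/4; S=-2+-3·τ+3·τ²+-1·τ³=-191/64

  seg 0: a=3 b=-6 c=0 d=1
  seg 1: a=-2 b=-3 c=3 d=-1
S(7/4) = -191/64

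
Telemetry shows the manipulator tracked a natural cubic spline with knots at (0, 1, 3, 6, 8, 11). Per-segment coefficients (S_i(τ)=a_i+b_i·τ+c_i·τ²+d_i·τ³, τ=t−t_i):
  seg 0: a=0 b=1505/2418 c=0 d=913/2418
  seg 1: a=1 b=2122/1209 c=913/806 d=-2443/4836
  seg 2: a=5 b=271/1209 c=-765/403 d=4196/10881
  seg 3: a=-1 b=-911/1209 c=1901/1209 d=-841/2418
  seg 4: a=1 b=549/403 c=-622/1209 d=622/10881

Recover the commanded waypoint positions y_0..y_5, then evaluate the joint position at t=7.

y_0 = S_0(0) = a_0 = 0
y_1 = S_1(0) = a_1 = 1
y_2 = S_2(0) = a_2 = 5
y_3 = S_3(0) = a_3 = -1
y_4 = S_4(0) = a_4 = 1
y_5 = S_4(3) = 2
t_q=7 is in segment 3 (τ=1); S_3(τ)=-1279/2418

y_0=0 y_1=1 y_2=5 y_3=-1 y_4=1 y_5=2
S(7) = -1279/2418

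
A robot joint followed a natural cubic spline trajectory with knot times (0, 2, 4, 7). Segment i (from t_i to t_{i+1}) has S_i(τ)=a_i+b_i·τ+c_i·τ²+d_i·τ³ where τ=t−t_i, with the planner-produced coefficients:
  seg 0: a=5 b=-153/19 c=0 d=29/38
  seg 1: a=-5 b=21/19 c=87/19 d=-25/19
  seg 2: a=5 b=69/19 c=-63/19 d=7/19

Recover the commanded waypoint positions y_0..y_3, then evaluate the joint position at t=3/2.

y_0=5 y_1=-5 y_2=5 y_3=-4
S(3/2) = -1369/304

y_0 = S_0(0) = a_0 = 5
y_1 = S_1(0) = a_1 = -5
y_2 = S_2(0) = a_2 = 5
y_3 = S_2(3) = -4
t_q=3/2 is in segment 0 (τ=3/2); S_0(τ)=-1369/304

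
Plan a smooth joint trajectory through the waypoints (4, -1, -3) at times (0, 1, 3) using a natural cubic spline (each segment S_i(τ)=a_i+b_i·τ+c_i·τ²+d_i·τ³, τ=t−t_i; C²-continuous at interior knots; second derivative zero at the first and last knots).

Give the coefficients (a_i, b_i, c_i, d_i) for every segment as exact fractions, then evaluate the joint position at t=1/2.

  seg 0: a=4 b=-17/3 c=0 d=2/3
  seg 1: a=-1 b=-11/3 c=2 d=-1/3
S(1/2) = 5/4

Δ: Δ0=-5, Δ1=-1
row 1: diag=6, rhs=24; c'=1/3, d'=4
back: M1=4
M: M0=0, M1=4, M2=0
seg 0: a=4, c=M0/2=0, d=(M1−M0)/(6·1)=2/3, b=Δ0−h0·(2M0+M1)/6=-17/3
seg 1: a=-1, c=M1/2=2, d=(M2−M1)/(6·2)=-1/3, b=Δ1−h1·(2M1+M2)/6=-11/3
t_q=1/2 → seg 0, τ=1/2; S=4+-17/3·τ+0·τ²+2/3·τ³=5/4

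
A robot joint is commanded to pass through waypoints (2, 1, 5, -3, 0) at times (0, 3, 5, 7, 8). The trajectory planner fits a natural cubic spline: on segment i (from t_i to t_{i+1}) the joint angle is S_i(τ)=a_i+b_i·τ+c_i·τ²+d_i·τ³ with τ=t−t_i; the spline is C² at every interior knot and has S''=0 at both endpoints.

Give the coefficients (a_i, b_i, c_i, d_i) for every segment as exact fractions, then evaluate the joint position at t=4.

Δ: Δ0=-1/3, Δ1=2, Δ2=-4, Δ3=3
row 1: diag=10, rhs=14; c'=1/5, d'=7/5
row 2: denom=8−2·1/5=38/5; d'=(-36−2·7/5)/(38/5)=-97/19
row 3: denom=6−2·5/19=104/19; d'=(42−2·-97/19)/(104/19)=124/13
back: M3=124/13
back: M2=-97/19−5/19·124/13=-99/13
back: M1=7/5−1/5·-99/13=38/13
M: M0=0, M1=38/13, M2=-99/13, M3=124/13, M4=0
seg 0: a=2, c=M0/2=0, d=(M1−M0)/(6·3)=19/117, b=Δ0−h0·(2M0+M1)/6=-70/39
seg 1: a=1, c=M1/2=19/13, d=(M2−M1)/(6·2)=-137/156, b=Δ1−h1·(2M1+M2)/6=101/39
seg 2: a=5, c=M2/2=-99/26, d=(M3−M2)/(6·2)=223/156, b=Δ2−h2·(2M2+M3)/6=-82/39
seg 3: a=-3, c=M3/2=62/13, d=(M4−M3)/(6·1)=-62/39, b=Δ3−h3·(2M3+M4)/6=-7/39
t_q=4 → seg 1, τ=1; S=1+101/39·τ+19/13·τ²+-137/156·τ³=217/52

  seg 0: a=2 b=-70/39 c=0 d=19/117
  seg 1: a=1 b=101/39 c=19/13 d=-137/156
  seg 2: a=5 b=-82/39 c=-99/26 d=223/156
  seg 3: a=-3 b=-7/39 c=62/13 d=-62/39
S(4) = 217/52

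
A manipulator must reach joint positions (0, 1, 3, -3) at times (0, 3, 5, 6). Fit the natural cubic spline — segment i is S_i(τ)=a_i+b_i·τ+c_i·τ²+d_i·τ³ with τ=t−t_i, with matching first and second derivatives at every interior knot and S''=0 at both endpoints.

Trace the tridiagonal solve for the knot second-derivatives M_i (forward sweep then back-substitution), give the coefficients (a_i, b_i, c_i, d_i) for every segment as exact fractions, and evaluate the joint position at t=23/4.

Δ: Δ0=1/3, Δ1=1, Δ2=-6
row 1: diag=10, rhs=4; c'=1/5, d'=2/5
row 2: denom=6−2·1/5=28/5; d'=(-42−2·2/5)/(28/5)=-107/14
back: M2=-107/14
back: M1=2/5−1/5·-107/14=27/14
M: M0=0, M1=27/14, M2=-107/14, M3=0
seg 0: a=0, c=M0/2=0, d=(M1−M0)/(6·3)=3/28, b=Δ0−h0·(2M0+M1)/6=-53/84
seg 1: a=1, c=M1/2=27/28, d=(M2−M1)/(6·2)=-67/84, b=Δ1−h1·(2M1+M2)/6=95/42
seg 2: a=3, c=M2/2=-107/28, d=(M3−M2)/(6·1)=107/84, b=Δ2−h2·(2M2+M3)/6=-145/42
t_q=23/4 → seg 2, τ=3/4; S=3+-145/42·τ+-107/28·τ²+107/84·τ³=-2153/1792

  seg 0: a=0 b=-53/84 c=0 d=3/28
  seg 1: a=1 b=95/42 c=27/28 d=-67/84
  seg 2: a=3 b=-145/42 c=-107/28 d=107/84
S(23/4) = -2153/1792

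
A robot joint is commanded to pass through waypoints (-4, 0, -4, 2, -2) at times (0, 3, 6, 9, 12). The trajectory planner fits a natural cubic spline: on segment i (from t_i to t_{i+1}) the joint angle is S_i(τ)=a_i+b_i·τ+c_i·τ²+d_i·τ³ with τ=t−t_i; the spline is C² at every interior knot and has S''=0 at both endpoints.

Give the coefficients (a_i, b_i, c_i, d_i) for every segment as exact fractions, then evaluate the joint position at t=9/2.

  seg 0: a=-4 b=197/84 c=0 d=-85/756
  seg 1: a=0 b=-29/42 c=-85/84 d=67/252
  seg 2: a=-4 b=5/12 c=29/21 d=-215/756
  seg 3: a=2 b=43/42 c=-33/28 d=11/84
S(9/2) = -541/224

Δ: Δ0=4/3, Δ1=-4/3, Δ2=2, Δ3=-4/3
row 1: diag=12, rhs=-16; c'=1/4, d'=-4/3
row 2: denom=12−3·1/4=45/4; d'=(20−3·-4/3)/(45/4)=32/15
row 3: denom=12−3·4/15=56/5; d'=(-20−3·32/15)/(56/5)=-33/14
back: M3=-33/14
back: M2=32/15−4/15·-33/14=58/21
back: M1=-4/3−1/4·58/21=-85/42
M: M0=0, M1=-85/42, M2=58/21, M3=-33/14, M4=0
seg 0: a=-4, c=M0/2=0, d=(M1−M0)/(6·3)=-85/756, b=Δ0−h0·(2M0+M1)/6=197/84
seg 1: a=0, c=M1/2=-85/84, d=(M2−M1)/(6·3)=67/252, b=Δ1−h1·(2M1+M2)/6=-29/42
seg 2: a=-4, c=M2/2=29/21, d=(M3−M2)/(6·3)=-215/756, b=Δ2−h2·(2M2+M3)/6=5/12
seg 3: a=2, c=M3/2=-33/28, d=(M4−M3)/(6·3)=11/84, b=Δ3−h3·(2M3+M4)/6=43/42
t_q=9/2 → seg 1, τ=3/2; S=0+-29/42·τ+-85/84·τ²+67/252·τ³=-541/224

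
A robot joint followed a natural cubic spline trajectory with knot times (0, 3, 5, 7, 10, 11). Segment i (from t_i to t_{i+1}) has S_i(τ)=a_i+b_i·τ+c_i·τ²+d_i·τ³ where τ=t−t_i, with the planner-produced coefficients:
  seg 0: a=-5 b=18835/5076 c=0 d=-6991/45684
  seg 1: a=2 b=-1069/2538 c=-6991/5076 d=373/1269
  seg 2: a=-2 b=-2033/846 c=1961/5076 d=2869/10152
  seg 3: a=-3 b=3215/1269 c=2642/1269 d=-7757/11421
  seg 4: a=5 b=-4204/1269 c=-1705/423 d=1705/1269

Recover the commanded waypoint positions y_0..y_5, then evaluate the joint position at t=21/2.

y_0 = S_0(0) = a_0 = -5
y_1 = S_1(0) = a_1 = 2
y_2 = S_2(0) = a_2 = -2
y_3 = S_3(0) = a_3 = -3
y_4 = S_4(0) = a_4 = 5
y_5 = S_4(1) = -1
t_q=21/2 is in segment 4 (τ=1/2); S_4(τ)=8473/3384

y_0=-5 y_1=2 y_2=-2 y_3=-3 y_4=5 y_5=-1
S(21/2) = 8473/3384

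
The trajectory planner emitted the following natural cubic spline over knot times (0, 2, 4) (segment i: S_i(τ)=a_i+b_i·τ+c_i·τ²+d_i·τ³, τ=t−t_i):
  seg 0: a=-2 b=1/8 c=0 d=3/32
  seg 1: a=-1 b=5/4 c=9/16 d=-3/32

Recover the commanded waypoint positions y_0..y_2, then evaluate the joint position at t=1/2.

y_0 = S_0(0) = a_0 = -2
y_1 = S_1(0) = a_1 = -1
y_2 = S_1(2) = 3
t_q=1/2 is in segment 0 (τ=1/2); S_0(τ)=-493/256

y_0=-2 y_1=-1 y_2=3
S(1/2) = -493/256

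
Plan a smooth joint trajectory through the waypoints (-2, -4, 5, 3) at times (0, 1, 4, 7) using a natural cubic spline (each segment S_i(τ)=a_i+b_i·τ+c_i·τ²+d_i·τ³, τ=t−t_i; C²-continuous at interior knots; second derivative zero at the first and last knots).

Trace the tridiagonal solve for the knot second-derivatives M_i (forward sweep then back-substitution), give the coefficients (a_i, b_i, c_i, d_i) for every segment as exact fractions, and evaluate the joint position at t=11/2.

Δ: Δ0=-2, Δ1=3, Δ2=-2/3
row 1: diag=8, rhs=30; c'=3/8, d'=15/4
row 2: denom=12−3·3/8=87/8; d'=(-22−3·15/4)/(87/8)=-266/87
back: M2=-266/87
back: M1=15/4−3/8·-266/87=142/29
M: M0=0, M1=142/29, M2=-266/87, M3=0
seg 0: a=-2, c=M0/2=0, d=(M1−M0)/(6·1)=71/87, b=Δ0−h0·(2M0+M1)/6=-245/87
seg 1: a=-4, c=M1/2=71/29, d=(M2−M1)/(6·3)=-346/783, b=Δ1−h1·(2M1+M2)/6=-32/87
seg 2: a=5, c=M2/2=-133/87, d=(M3−M2)/(6·3)=133/783, b=Δ2−h2·(2M2+M3)/6=208/87
t_q=11/2 → seg 2, τ=3/2; S=5+208/87·τ+-133/87·τ²+133/783·τ³=1327/232

  seg 0: a=-2 b=-245/87 c=0 d=71/87
  seg 1: a=-4 b=-32/87 c=71/29 d=-346/783
  seg 2: a=5 b=208/87 c=-133/87 d=133/783
S(11/2) = 1327/232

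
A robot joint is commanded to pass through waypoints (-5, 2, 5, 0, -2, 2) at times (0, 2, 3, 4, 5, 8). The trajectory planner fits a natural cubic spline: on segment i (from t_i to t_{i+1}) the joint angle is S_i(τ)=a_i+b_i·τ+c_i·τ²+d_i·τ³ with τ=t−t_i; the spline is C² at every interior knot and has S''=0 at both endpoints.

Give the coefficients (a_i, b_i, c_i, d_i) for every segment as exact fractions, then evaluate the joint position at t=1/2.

  seg 0: a=-5 b=11437/3990 c=0 d=316/1995
  seg 1: a=2 b=19021/3990 c=632/665 d=-1549/570
  seg 2: a=5 b=-2962/1995 c=-9579/1330 d=14711/3990
  seg 3: a=0 b=-3853/798 c=2566/665 d=-4111/3990
  seg 4: a=-2 b=-403/1995 c=1021/1330 d=-1021/11970
S(1/2) = -1887/532

Δ: Δ0=7/2, Δ1=3, Δ2=-5, Δ3=-2, Δ4=4/3
row 1: diag=6, rhs=-3; c'=1/6, d'=-1/2
row 2: denom=4−1·1/6=23/6; d'=(-48−1·-1/2)/(23/6)=-285/23
row 3: denom=4−1·6/23=86/23; d'=(18−1·-285/23)/(86/23)=699/86
row 4: denom=8−1·23/86=665/86; d'=(20−1·699/86)/(665/86)=1021/665
back: M4=1021/665
back: M3=699/86−23/86·1021/665=5132/665
back: M2=-285/23−6/23·5132/665=-9579/665
back: M1=-1/2−1/6·-9579/665=1264/665
M: M0=0, M1=1264/665, M2=-9579/665, M3=5132/665, M4=1021/665, M5=0
seg 0: a=-5, c=M0/2=0, d=(M1−M0)/(6·2)=316/1995, b=Δ0−h0·(2M0+M1)/6=11437/3990
seg 1: a=2, c=M1/2=632/665, d=(M2−M1)/(6·1)=-1549/570, b=Δ1−h1·(2M1+M2)/6=19021/3990
seg 2: a=5, c=M2/2=-9579/1330, d=(M3−M2)/(6·1)=14711/3990, b=Δ2−h2·(2M2+M3)/6=-2962/1995
seg 3: a=0, c=M3/2=2566/665, d=(M4−M3)/(6·1)=-4111/3990, b=Δ3−h3·(2M3+M4)/6=-3853/798
seg 4: a=-2, c=M4/2=1021/1330, d=(M5−M4)/(6·3)=-1021/11970, b=Δ4−h4·(2M4+M5)/6=-403/1995
t_q=1/2 → seg 0, τ=1/2; S=-5+11437/3990·τ+0·τ²+316/1995·τ³=-1887/532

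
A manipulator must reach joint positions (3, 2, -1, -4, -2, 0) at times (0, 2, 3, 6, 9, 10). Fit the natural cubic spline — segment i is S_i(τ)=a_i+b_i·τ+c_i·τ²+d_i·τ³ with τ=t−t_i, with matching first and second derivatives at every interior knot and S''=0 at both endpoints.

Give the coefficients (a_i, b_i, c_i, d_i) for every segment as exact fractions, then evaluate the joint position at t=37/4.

Δ: Δ0=-1/2, Δ1=-3, Δ2=-1, Δ3=2/3, Δ4=2
row 1: diag=6, rhs=-15; c'=1/6, d'=-5/2
row 2: denom=8−1·1/6=47/6; d'=(12−1·-5/2)/(47/6)=87/47
row 3: denom=12−3·18/47=510/47; d'=(10−3·87/47)/(510/47)=209/510
row 4: denom=8−3·47/170=1219/170; d'=(8−3·209/510)/(1219/170)=1151/1219
back: M4=1151/1219
back: M3=209/510−47/170·1151/1219=544/3657
back: M2=87/47−18/47·544/3657=2187/1219
back: M1=-5/2−1/6·2187/1219=-3412/1219
M: M0=0, M1=-3412/1219, M2=2187/1219, M3=544/3657, M4=1151/1219, M5=0
seg 0: a=3, c=M0/2=0, d=(M1−M0)/(6·2)=-853/3657, b=Δ0−h0·(2M0+M1)/6=3167/7314
seg 1: a=2, c=M1/2=-1706/1219, d=(M2−M1)/(6·1)=5599/7314, b=Δ1−h1·(2M1+M2)/6=-17305/7314
seg 2: a=-1, c=M2/2=2187/2438, d=(M3−M2)/(6·3)=-6017/65826, b=Δ2−h2·(2M2+M3)/6=-10490/3657
seg 3: a=-4, c=M3/2=272/3657, d=(M4−M3)/(6·3)=2909/65826, b=Δ3−h3·(2M3+M4)/6=335/7314
seg 4: a=-2, c=M4/2=1151/2438, d=(M5−M4)/(6·1)=-1151/7314, b=Δ4−h4·(2M4+M5)/6=6163/3657
t_q=37/4 → seg 4, τ=1/4; S=-2+6163/3657·τ+1151/2438·τ²+-1151/7314·τ³=-242105/156032

  seg 0: a=3 b=3167/7314 c=0 d=-853/3657
  seg 1: a=2 b=-17305/7314 c=-1706/1219 d=5599/7314
  seg 2: a=-1 b=-10490/3657 c=2187/2438 d=-6017/65826
  seg 3: a=-4 b=335/7314 c=272/3657 d=2909/65826
  seg 4: a=-2 b=6163/3657 c=1151/2438 d=-1151/7314
S(37/4) = -242105/156032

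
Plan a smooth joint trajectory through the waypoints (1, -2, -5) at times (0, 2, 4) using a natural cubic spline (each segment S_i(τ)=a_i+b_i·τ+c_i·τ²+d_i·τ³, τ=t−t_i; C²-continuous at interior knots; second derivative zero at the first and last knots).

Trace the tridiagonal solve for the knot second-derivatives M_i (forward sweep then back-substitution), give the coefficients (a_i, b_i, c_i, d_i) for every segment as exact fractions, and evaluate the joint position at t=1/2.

Δ: Δ0=-3/2, Δ1=-3/2
row 1: diag=8, rhs=0; c'=1/4, d'=0
back: M1=0
M: M0=0, M1=0, M2=0
seg 0: a=1, c=M0/2=0, d=(M1−M0)/(6·2)=0, b=Δ0−h0·(2M0+M1)/6=-3/2
seg 1: a=-2, c=M1/2=0, d=(M2−M1)/(6·2)=0, b=Δ1−h1·(2M1+M2)/6=-3/2
t_q=1/2 → seg 0, τ=1/2; S=1+-3/2·τ+0·τ²+0·τ³=1/4

  seg 0: a=1 b=-3/2 c=0 d=0
  seg 1: a=-2 b=-3/2 c=0 d=0
S(1/2) = 1/4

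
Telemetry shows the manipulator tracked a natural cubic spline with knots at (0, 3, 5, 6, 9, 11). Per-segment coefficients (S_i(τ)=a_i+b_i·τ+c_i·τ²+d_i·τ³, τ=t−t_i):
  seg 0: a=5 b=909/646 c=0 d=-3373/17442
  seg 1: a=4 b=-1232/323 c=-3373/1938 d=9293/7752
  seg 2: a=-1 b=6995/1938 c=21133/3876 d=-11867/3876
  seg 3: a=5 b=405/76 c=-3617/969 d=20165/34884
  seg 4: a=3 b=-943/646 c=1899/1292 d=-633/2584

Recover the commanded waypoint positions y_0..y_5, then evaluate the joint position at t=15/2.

y_0=5 y_1=4 y_2=-1 y_3=5 y_4=3 y_5=4
S(15/2) = 67657/10336

y_0 = S_0(0) = a_0 = 5
y_1 = S_1(0) = a_1 = 4
y_2 = S_2(0) = a_2 = -1
y_3 = S_3(0) = a_3 = 5
y_4 = S_4(0) = a_4 = 3
y_5 = S_4(2) = 4
t_q=15/2 is in segment 3 (τ=3/2); S_3(τ)=67657/10336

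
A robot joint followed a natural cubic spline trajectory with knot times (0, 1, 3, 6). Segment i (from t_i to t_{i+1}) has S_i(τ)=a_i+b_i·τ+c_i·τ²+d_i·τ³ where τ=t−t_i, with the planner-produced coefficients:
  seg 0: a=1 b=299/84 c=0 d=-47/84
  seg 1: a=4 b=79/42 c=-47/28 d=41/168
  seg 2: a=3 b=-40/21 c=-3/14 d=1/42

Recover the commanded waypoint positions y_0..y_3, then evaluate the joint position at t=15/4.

y_0 = S_0(0) = a_0 = 1
y_1 = S_1(0) = a_1 = 4
y_2 = S_2(0) = a_2 = 3
y_3 = S_2(3) = -4
t_q=15/4 is in segment 2 (τ=3/4); S_2(τ)=187/128

y_0=1 y_1=4 y_2=3 y_3=-4
S(15/4) = 187/128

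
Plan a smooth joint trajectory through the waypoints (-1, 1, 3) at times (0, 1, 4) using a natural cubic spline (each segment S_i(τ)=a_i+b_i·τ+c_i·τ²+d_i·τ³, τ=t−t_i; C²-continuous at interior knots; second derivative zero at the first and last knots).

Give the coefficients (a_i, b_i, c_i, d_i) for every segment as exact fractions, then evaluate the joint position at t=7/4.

  seg 0: a=-1 b=13/6 c=0 d=-1/6
  seg 1: a=1 b=5/3 c=-1/2 d=1/18
S(7/4) = 255/128

Δ: Δ0=2, Δ1=2/3
row 1: diag=8, rhs=-8; c'=3/8, d'=-1
back: M1=-1
M: M0=0, M1=-1, M2=0
seg 0: a=-1, c=M0/2=0, d=(M1−M0)/(6·1)=-1/6, b=Δ0−h0·(2M0+M1)/6=13/6
seg 1: a=1, c=M1/2=-1/2, d=(M2−M1)/(6·3)=1/18, b=Δ1−h1·(2M1+M2)/6=5/3
t_q=7/4 → seg 1, τ=3/4; S=1+5/3·τ+-1/2·τ²+1/18·τ³=255/128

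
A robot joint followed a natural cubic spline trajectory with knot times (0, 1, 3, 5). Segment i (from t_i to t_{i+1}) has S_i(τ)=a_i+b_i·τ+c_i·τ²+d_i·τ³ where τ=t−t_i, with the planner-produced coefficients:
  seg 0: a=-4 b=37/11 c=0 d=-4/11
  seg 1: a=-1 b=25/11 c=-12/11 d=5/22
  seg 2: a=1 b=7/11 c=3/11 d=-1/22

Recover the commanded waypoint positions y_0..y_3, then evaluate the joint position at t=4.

y_0=-4 y_1=-1 y_2=1 y_3=3
S(4) = 41/22

y_0 = S_0(0) = a_0 = -4
y_1 = S_1(0) = a_1 = -1
y_2 = S_2(0) = a_2 = 1
y_3 = S_2(2) = 3
t_q=4 is in segment 2 (τ=1); S_2(τ)=41/22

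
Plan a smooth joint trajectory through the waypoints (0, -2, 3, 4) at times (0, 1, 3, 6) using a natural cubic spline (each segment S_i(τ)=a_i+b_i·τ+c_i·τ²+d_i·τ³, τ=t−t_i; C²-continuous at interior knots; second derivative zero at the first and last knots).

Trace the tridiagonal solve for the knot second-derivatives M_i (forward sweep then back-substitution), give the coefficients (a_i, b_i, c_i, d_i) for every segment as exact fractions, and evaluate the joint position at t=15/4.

Δ: Δ0=-2, Δ1=5/2, Δ2=1/3
row 1: diag=6, rhs=27; c'=1/3, d'=9/2
row 2: denom=10−2·1/3=28/3; d'=(-13−2·9/2)/(28/3)=-33/14
back: M2=-33/14
back: M1=9/2−1/3·-33/14=37/7
M: M0=0, M1=37/7, M2=-33/14, M3=0
seg 0: a=0, c=M0/2=0, d=(M1−M0)/(6·1)=37/42, b=Δ0−h0·(2M0+M1)/6=-121/42
seg 1: a=-2, c=M1/2=37/14, d=(M2−M1)/(6·2)=-107/168, b=Δ1−h1·(2M1+M2)/6=-5/21
seg 2: a=3, c=M2/2=-33/28, d=(M3−M2)/(6·3)=11/84, b=Δ2−h2·(2M2+M3)/6=113/42
t_q=15/4 → seg 2, τ=3/4; S=3+113/42·τ+-33/28·τ²+11/84·τ³=1129/256

  seg 0: a=0 b=-121/42 c=0 d=37/42
  seg 1: a=-2 b=-5/21 c=37/14 d=-107/168
  seg 2: a=3 b=113/42 c=-33/28 d=11/84
S(15/4) = 1129/256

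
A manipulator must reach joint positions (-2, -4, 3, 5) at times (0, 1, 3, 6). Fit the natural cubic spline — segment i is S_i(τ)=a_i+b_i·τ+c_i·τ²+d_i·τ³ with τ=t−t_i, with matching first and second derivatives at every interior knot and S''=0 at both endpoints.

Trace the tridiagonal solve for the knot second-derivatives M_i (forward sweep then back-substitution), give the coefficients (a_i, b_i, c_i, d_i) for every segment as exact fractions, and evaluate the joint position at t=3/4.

  seg 0: a=-2 b=-37/12 c=0 d=13/12
  seg 1: a=-4 b=1/6 c=13/4 d=-19/24
  seg 2: a=3 b=11/3 c=-3/2 d=1/6
S(3/4) = -987/256

Δ: Δ0=-2, Δ1=7/2, Δ2=2/3
row 1: diag=6, rhs=33; c'=1/3, d'=11/2
row 2: denom=10−2·1/3=28/3; d'=(-17−2·11/2)/(28/3)=-3
back: M2=-3
back: M1=11/2−1/3·-3=13/2
M: M0=0, M1=13/2, M2=-3, M3=0
seg 0: a=-2, c=M0/2=0, d=(M1−M0)/(6·1)=13/12, b=Δ0−h0·(2M0+M1)/6=-37/12
seg 1: a=-4, c=M1/2=13/4, d=(M2−M1)/(6·2)=-19/24, b=Δ1−h1·(2M1+M2)/6=1/6
seg 2: a=3, c=M2/2=-3/2, d=(M3−M2)/(6·3)=1/6, b=Δ2−h2·(2M2+M3)/6=11/3
t_q=3/4 → seg 0, τ=3/4; S=-2+-37/12·τ+0·τ²+13/12·τ³=-987/256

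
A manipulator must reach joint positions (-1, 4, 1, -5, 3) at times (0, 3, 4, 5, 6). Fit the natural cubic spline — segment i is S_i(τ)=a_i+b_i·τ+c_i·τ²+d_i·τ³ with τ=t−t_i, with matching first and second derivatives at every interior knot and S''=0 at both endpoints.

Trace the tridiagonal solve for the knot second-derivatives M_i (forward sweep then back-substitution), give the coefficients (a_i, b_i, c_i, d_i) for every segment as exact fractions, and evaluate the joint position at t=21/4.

Δ: Δ0=5/3, Δ1=-3, Δ2=-6, Δ3=8
row 1: diag=8, rhs=-28; c'=1/8, d'=-7/2
row 2: denom=4−1·1/8=31/8; d'=(-18−1·-7/2)/(31/8)=-116/31
row 3: denom=4−1·8/31=116/31; d'=(84−1·-116/31)/(116/31)=680/29
back: M3=680/29
back: M2=-116/31−8/31·680/29=-284/29
back: M1=-7/2−1/8·-284/29=-66/29
M: M0=0, M1=-66/29, M2=-284/29, M3=680/29, M4=0
seg 0: a=-1, c=M0/2=0, d=(M1−M0)/(6·3)=-11/87, b=Δ0−h0·(2M0+M1)/6=244/87
seg 1: a=4, c=M1/2=-33/29, d=(M2−M1)/(6·1)=-109/87, b=Δ1−h1·(2M1+M2)/6=-53/87
seg 2: a=1, c=M2/2=-142/29, d=(M3−M2)/(6·1)=482/87, b=Δ2−h2·(2M2+M3)/6=-578/87
seg 3: a=-5, c=M3/2=340/29, d=(M4−M3)/(6·1)=-340/87, b=Δ3−h3·(2M3+M4)/6=16/87
t_q=21/4 → seg 3, τ=1/4; S=-5+16/87·τ+340/29·τ²+-340/87·τ³=-1987/464

  seg 0: a=-1 b=244/87 c=0 d=-11/87
  seg 1: a=4 b=-53/87 c=-33/29 d=-109/87
  seg 2: a=1 b=-578/87 c=-142/29 d=482/87
  seg 3: a=-5 b=16/87 c=340/29 d=-340/87
S(21/4) = -1987/464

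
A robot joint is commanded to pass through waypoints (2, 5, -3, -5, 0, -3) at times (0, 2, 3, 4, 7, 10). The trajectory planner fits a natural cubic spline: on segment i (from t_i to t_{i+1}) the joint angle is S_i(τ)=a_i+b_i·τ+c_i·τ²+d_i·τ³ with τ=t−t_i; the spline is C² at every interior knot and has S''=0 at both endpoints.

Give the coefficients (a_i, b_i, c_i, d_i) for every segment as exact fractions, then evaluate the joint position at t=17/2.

Δ: Δ0=3/2, Δ1=-8, Δ2=-2, Δ3=5/3, Δ4=-1
row 1: diag=6, rhs=-57; c'=1/6, d'=-19/2
row 2: denom=4−1·1/6=23/6; d'=(36−1·-19/2)/(23/6)=273/23
row 3: denom=8−1·6/23=178/23; d'=(22−1·273/23)/(178/23)=233/178
row 4: denom=12−3·69/178=1929/178; d'=(-16−3·233/178)/(1929/178)=-3547/1929
back: M4=-3547/1929
back: M3=233/178−69/178·-3547/1929=1300/643
back: M2=273/23−6/23·1300/643=7293/643
back: M1=-19/2−1/6·7293/643=-7324/643
M: M0=0, M1=-7324/643, M2=7293/643, M3=1300/643, M4=-3547/1929, M5=0
seg 0: a=2, c=M0/2=0, d=(M1−M0)/(6·2)=-1831/1929, b=Δ0−h0·(2M0+M1)/6=20435/3858
seg 1: a=5, c=M1/2=-3662/643, d=(M2−M1)/(6·1)=14617/3858, b=Δ1−h1·(2M1+M2)/6=-23509/3858
seg 2: a=-3, c=M2/2=7293/1286, d=(M3−M2)/(6·1)=-5993/3858, b=Δ2−h2·(2M2+M3)/6=-11801/1929
seg 3: a=-5, c=M3/2=650/643, d=(M4−M3)/(6·3)=-7447/34722, b=Δ3−h3·(2M3+M4)/6=2177/3858
seg 4: a=0, c=M4/2=-3547/3858, d=(M5−M4)/(6·3)=3547/34722, b=Δ4−h4·(2M4+M5)/6=1618/1929
t_q=17/2 → seg 4, τ=3/2; S=0+1618/1929·τ+-3547/3858·τ²+3547/34722·τ³=-4791/10288

  seg 0: a=2 b=20435/3858 c=0 d=-1831/1929
  seg 1: a=5 b=-23509/3858 c=-3662/643 d=14617/3858
  seg 2: a=-3 b=-11801/1929 c=7293/1286 d=-5993/3858
  seg 3: a=-5 b=2177/3858 c=650/643 d=-7447/34722
  seg 4: a=0 b=1618/1929 c=-3547/3858 d=3547/34722
S(17/2) = -4791/10288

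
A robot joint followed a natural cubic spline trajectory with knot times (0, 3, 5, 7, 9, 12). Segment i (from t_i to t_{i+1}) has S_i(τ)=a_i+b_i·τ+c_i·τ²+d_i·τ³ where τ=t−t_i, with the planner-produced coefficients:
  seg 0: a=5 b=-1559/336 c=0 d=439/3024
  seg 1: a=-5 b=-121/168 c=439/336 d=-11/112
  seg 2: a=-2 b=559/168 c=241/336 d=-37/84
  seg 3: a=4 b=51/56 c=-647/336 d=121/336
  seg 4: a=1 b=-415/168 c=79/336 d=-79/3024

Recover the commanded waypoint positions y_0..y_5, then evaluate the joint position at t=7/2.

y_0 = S_0(0) = a_0 = 5
y_1 = S_1(0) = a_1 = -5
y_2 = S_2(0) = a_2 = -2
y_3 = S_3(0) = a_3 = 4
y_4 = S_4(0) = a_4 = 1
y_5 = S_4(3) = -5
t_q=7/2 is in segment 1 (τ=1/2); S_1(τ)=-4521/896

y_0=5 y_1=-5 y_2=-2 y_3=4 y_4=1 y_5=-5
S(7/2) = -4521/896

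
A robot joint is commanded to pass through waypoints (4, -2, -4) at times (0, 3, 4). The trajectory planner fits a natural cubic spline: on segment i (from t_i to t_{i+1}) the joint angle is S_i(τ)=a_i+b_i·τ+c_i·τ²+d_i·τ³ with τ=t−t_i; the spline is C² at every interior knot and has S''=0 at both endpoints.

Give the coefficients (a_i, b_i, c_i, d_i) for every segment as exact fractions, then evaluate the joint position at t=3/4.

Δ: Δ0=-2, Δ1=-2
row 1: diag=8, rhs=0; c'=1/8, d'=0
back: M1=0
M: M0=0, M1=0, M2=0
seg 0: a=4, c=M0/2=0, d=(M1−M0)/(6·3)=0, b=Δ0−h0·(2M0+M1)/6=-2
seg 1: a=-2, c=M1/2=0, d=(M2−M1)/(6·1)=0, b=Δ1−h1·(2M1+M2)/6=-2
t_q=3/4 → seg 0, τ=3/4; S=4+-2·τ+0·τ²+0·τ³=5/2

  seg 0: a=4 b=-2 c=0 d=0
  seg 1: a=-2 b=-2 c=0 d=0
S(3/4) = 5/2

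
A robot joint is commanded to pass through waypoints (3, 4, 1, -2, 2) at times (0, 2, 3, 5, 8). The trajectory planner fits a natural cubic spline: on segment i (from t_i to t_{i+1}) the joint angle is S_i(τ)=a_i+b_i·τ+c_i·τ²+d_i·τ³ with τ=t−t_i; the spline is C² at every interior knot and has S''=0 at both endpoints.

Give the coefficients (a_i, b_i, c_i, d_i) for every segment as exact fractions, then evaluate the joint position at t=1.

  seg 0: a=3 b=1721/978 c=0 d=-154/489
  seg 1: a=4 b=-1975/978 c=-308/163 d=889/978
  seg 2: a=1 b=-1502/489 c=273/326 d=-101/3912
  seg 3: a=-2 b=-31/978 c=445/652 d=-445/5868
S(1) = 1449/326

Δ: Δ0=1/2, Δ1=-3, Δ2=-3/2, Δ3=4/3
row 1: diag=6, rhs=-21; c'=1/6, d'=-7/2
row 2: denom=6−1·1/6=35/6; d'=(9−1·-7/2)/(35/6)=15/7
row 3: denom=10−2·12/35=326/35; d'=(17−2·15/7)/(326/35)=445/326
back: M3=445/326
back: M2=15/7−12/35·445/326=273/163
back: M1=-7/2−1/6·273/163=-616/163
M: M0=0, M1=-616/163, M2=273/163, M3=445/326, M4=0
seg 0: a=3, c=M0/2=0, d=(M1−M0)/(6·2)=-154/489, b=Δ0−h0·(2M0+M1)/6=1721/978
seg 1: a=4, c=M1/2=-308/163, d=(M2−M1)/(6·1)=889/978, b=Δ1−h1·(2M1+M2)/6=-1975/978
seg 2: a=1, c=M2/2=273/326, d=(M3−M2)/(6·2)=-101/3912, b=Δ2−h2·(2M2+M3)/6=-1502/489
seg 3: a=-2, c=M3/2=445/652, d=(M4−M3)/(6·3)=-445/5868, b=Δ3−h3·(2M3+M4)/6=-31/978
t_q=1 → seg 0, τ=1; S=3+1721/978·τ+0·τ²+-154/489·τ³=1449/326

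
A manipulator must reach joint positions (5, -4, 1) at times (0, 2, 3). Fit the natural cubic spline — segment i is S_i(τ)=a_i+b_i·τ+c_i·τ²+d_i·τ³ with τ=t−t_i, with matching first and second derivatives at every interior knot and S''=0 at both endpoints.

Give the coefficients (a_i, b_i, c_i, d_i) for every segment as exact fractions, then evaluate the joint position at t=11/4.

Δ: Δ0=-9/2, Δ1=5
row 1: diag=6, rhs=57; c'=1/6, d'=19/2
back: M1=19/2
M: M0=0, M1=19/2, M2=0
seg 0: a=5, c=M0/2=0, d=(M1−M0)/(6·2)=19/24, b=Δ0−h0·(2M0+M1)/6=-23/3
seg 1: a=-4, c=M1/2=19/4, d=(M2−M1)/(6·1)=-19/12, b=Δ1−h1·(2M1+M2)/6=11/6
t_q=11/4 → seg 1, τ=3/4; S=-4+11/6·τ+19/4·τ²+-19/12·τ³=-159/256

  seg 0: a=5 b=-23/3 c=0 d=19/24
  seg 1: a=-4 b=11/6 c=19/4 d=-19/12
S(11/4) = -159/256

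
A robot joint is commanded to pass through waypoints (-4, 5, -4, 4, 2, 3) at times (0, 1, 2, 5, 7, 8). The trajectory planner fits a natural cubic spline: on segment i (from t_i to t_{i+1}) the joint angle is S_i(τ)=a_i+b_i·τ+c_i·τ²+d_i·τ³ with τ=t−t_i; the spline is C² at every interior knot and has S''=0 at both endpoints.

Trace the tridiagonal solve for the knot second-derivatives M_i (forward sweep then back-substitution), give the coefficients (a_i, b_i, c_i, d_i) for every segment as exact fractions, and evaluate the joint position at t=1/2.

  seg 0: a=-4 b=6451/456 c=0 d=-2347/456
  seg 1: a=5 b=-295/228 c=-2347/152 d=3527/456
  seg 2: a=-4 b=-4091/456 c=295/38 d=-1771/1368
  seg 3: a=4 b=605/228 c=-591/152 d=235/228
  seg 4: a=2 b=-121/228 c=349/152 d=-349/456
S(1/2) = 2955/1216

Δ: Δ0=9, Δ1=-9, Δ2=8/3, Δ3=-1, Δ4=1
row 1: diag=4, rhs=-108; c'=1/4, d'=-27
row 2: denom=8−1·1/4=31/4; d'=(70−1·-27)/(31/4)=388/31
row 3: denom=10−3·12/31=274/31; d'=(-22−3·388/31)/(274/31)=-923/137
row 4: denom=6−2·31/137=760/137; d'=(12−2·-923/137)/(760/137)=349/76
back: M4=349/76
back: M3=-923/137−31/137·349/76=-591/76
back: M2=388/31−12/31·-591/76=295/19
back: M1=-27−1/4·295/19=-2347/76
M: M0=0, M1=-2347/76, M2=295/19, M3=-591/76, M4=349/76, M5=0
seg 0: a=-4, c=M0/2=0, d=(M1−M0)/(6·1)=-2347/456, b=Δ0−h0·(2M0+M1)/6=6451/456
seg 1: a=5, c=M1/2=-2347/152, d=(M2−M1)/(6·1)=3527/456, b=Δ1−h1·(2M1+M2)/6=-295/228
seg 2: a=-4, c=M2/2=295/38, d=(M3−M2)/(6·3)=-1771/1368, b=Δ2−h2·(2M2+M3)/6=-4091/456
seg 3: a=4, c=M3/2=-591/152, d=(M4−M3)/(6·2)=235/228, b=Δ3−h3·(2M3+M4)/6=605/228
seg 4: a=2, c=M4/2=349/152, d=(M5−M4)/(6·1)=-349/456, b=Δ4−h4·(2M4+M5)/6=-121/228
t_q=1/2 → seg 0, τ=1/2; S=-4+6451/456·τ+0·τ²+-2347/456·τ³=2955/1216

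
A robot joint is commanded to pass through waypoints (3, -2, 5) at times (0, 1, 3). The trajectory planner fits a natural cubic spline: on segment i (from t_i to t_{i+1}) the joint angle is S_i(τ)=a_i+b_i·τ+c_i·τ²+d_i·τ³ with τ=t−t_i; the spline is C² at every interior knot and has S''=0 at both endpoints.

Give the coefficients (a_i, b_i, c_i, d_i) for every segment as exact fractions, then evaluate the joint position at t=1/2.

Δ: Δ0=-5, Δ1=7/2
row 1: diag=6, rhs=51; c'=1/3, d'=17/2
back: M1=17/2
M: M0=0, M1=17/2, M2=0
seg 0: a=3, c=M0/2=0, d=(M1−M0)/(6·1)=17/12, b=Δ0−h0·(2M0+M1)/6=-77/12
seg 1: a=-2, c=M1/2=17/4, d=(M2−M1)/(6·2)=-17/24, b=Δ1−h1·(2M1+M2)/6=-13/6
t_q=1/2 → seg 0, τ=1/2; S=3+-77/12·τ+0·τ²+17/12·τ³=-1/32

  seg 0: a=3 b=-77/12 c=0 d=17/12
  seg 1: a=-2 b=-13/6 c=17/4 d=-17/24
S(1/2) = -1/32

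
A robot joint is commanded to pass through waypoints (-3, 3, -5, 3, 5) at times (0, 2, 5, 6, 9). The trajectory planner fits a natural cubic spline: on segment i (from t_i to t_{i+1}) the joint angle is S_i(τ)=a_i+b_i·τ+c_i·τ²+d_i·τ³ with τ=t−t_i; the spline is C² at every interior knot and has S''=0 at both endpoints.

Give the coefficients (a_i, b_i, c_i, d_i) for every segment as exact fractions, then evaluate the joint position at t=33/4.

  seg 0: a=-3 b=1472/279 c=0 d=-635/1116
  seg 1: a=3 b=-433/279 c=-635/186 d=5093/5022
  seg 2: a=-5 b=2983/558 c=1594/279 d=-569/186
  seg 3: a=3 b=2119/279 c=-1933/558 d=1933/5022
S(33/4) = 27521/3968

Δ: Δ0=3, Δ1=-8/3, Δ2=8, Δ3=2/3
row 1: diag=10, rhs=-34; c'=3/10, d'=-17/5
row 2: denom=8−3·3/10=71/10; d'=(64−3·-17/5)/(71/10)=742/71
row 3: denom=8−1·10/71=558/71; d'=(-44−1·742/71)/(558/71)=-1933/279
back: M3=-1933/279
back: M2=742/71−10/71·-1933/279=3188/279
back: M1=-17/5−3/10·3188/279=-635/93
M: M0=0, M1=-635/93, M2=3188/279, M3=-1933/279, M4=0
seg 0: a=-3, c=M0/2=0, d=(M1−M0)/(6·2)=-635/1116, b=Δ0−h0·(2M0+M1)/6=1472/279
seg 1: a=3, c=M1/2=-635/186, d=(M2−M1)/(6·3)=5093/5022, b=Δ1−h1·(2M1+M2)/6=-433/279
seg 2: a=-5, c=M2/2=1594/279, d=(M3−M2)/(6·1)=-569/186, b=Δ2−h2·(2M2+M3)/6=2983/558
seg 3: a=3, c=M3/2=-1933/558, d=(M4−M3)/(6·3)=1933/5022, b=Δ3−h3·(2M3+M4)/6=2119/279
t_q=33/4 → seg 3, τ=9/4; S=3+2119/279·τ+-1933/558·τ²+1933/5022·τ³=27521/3968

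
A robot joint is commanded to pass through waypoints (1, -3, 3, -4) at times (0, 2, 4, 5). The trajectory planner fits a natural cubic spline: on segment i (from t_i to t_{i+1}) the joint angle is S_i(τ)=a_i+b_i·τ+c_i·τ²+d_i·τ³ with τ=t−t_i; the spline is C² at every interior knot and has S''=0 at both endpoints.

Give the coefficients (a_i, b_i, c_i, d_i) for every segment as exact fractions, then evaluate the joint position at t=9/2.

  seg 0: a=1 b=-47/11 c=0 d=25/44
  seg 1: a=-3 b=28/11 c=75/22 d=-35/22
  seg 2: a=3 b=-32/11 c=-135/22 d=45/22
S(9/2) = 47/176

Δ: Δ0=-2, Δ1=3, Δ2=-7
row 1: diag=8, rhs=30; c'=1/4, d'=15/4
row 2: denom=6−2·1/4=11/2; d'=(-60−2·15/4)/(11/2)=-135/11
back: M2=-135/11
back: M1=15/4−1/4·-135/11=75/11
M: M0=0, M1=75/11, M2=-135/11, M3=0
seg 0: a=1, c=M0/2=0, d=(M1−M0)/(6·2)=25/44, b=Δ0−h0·(2M0+M1)/6=-47/11
seg 1: a=-3, c=M1/2=75/22, d=(M2−M1)/(6·2)=-35/22, b=Δ1−h1·(2M1+M2)/6=28/11
seg 2: a=3, c=M2/2=-135/22, d=(M3−M2)/(6·1)=45/22, b=Δ2−h2·(2M2+M3)/6=-32/11
t_q=9/2 → seg 2, τ=1/2; S=3+-32/11·τ+-135/22·τ²+45/22·τ³=47/176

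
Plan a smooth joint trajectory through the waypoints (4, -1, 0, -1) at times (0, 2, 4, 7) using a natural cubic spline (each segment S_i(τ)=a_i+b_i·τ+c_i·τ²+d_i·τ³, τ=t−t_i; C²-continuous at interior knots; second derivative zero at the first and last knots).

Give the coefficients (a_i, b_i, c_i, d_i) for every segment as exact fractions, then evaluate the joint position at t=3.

Δ: Δ0=-5/2, Δ1=1/2, Δ2=-1/3
row 1: diag=8, rhs=18; c'=1/4, d'=9/4
row 2: denom=10−2·1/4=19/2; d'=(-5−2·9/4)/(19/2)=-1
back: M2=-1
back: M1=9/4−1/4·-1=5/2
M: M0=0, M1=5/2, M2=-1, M3=0
seg 0: a=4, c=M0/2=0, d=(M1−M0)/(6·2)=5/24, b=Δ0−h0·(2M0+M1)/6=-10/3
seg 1: a=-1, c=M1/2=5/4, d=(M2−M1)/(6·2)=-7/24, b=Δ1−h1·(2M1+M2)/6=-5/6
seg 2: a=0, c=M2/2=-1/2, d=(M3−M2)/(6·3)=1/18, b=Δ2−h2·(2M2+M3)/6=2/3
t_q=3 → seg 1, τ=1; S=-1+-5/6·τ+5/4·τ²+-7/24·τ³=-7/8

  seg 0: a=4 b=-10/3 c=0 d=5/24
  seg 1: a=-1 b=-5/6 c=5/4 d=-7/24
  seg 2: a=0 b=2/3 c=-1/2 d=1/18
S(3) = -7/8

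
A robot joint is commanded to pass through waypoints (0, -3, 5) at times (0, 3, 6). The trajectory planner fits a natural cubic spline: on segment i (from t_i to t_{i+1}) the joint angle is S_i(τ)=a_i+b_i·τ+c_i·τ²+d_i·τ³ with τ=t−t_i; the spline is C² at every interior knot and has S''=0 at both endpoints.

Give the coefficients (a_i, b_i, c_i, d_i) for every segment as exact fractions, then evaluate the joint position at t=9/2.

  seg 0: a=0 b=-23/12 c=0 d=11/108
  seg 1: a=-3 b=5/6 c=11/12 d=-11/108
S(9/2) = -1/32

Δ: Δ0=-1, Δ1=8/3
row 1: diag=12, rhs=22; c'=1/4, d'=11/6
back: M1=11/6
M: M0=0, M1=11/6, M2=0
seg 0: a=0, c=M0/2=0, d=(M1−M0)/(6·3)=11/108, b=Δ0−h0·(2M0+M1)/6=-23/12
seg 1: a=-3, c=M1/2=11/12, d=(M2−M1)/(6·3)=-11/108, b=Δ1−h1·(2M1+M2)/6=5/6
t_q=9/2 → seg 1, τ=3/2; S=-3+5/6·τ+11/12·τ²+-11/108·τ³=-1/32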